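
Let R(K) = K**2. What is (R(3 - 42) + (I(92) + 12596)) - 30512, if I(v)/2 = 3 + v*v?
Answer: 539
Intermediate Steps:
I(v) = 6 + 2*v**2 (I(v) = 2*(3 + v*v) = 2*(3 + v**2) = 6 + 2*v**2)
(R(3 - 42) + (I(92) + 12596)) - 30512 = ((3 - 42)**2 + ((6 + 2*92**2) + 12596)) - 30512 = ((-39)**2 + ((6 + 2*8464) + 12596)) - 30512 = (1521 + ((6 + 16928) + 12596)) - 30512 = (1521 + (16934 + 12596)) - 30512 = (1521 + 29530) - 30512 = 31051 - 30512 = 539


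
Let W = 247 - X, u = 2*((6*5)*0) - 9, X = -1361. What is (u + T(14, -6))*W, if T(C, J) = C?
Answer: 8040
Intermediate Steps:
u = -9 (u = 2*(30*0) - 9 = 2*0 - 9 = 0 - 9 = -9)
W = 1608 (W = 247 - 1*(-1361) = 247 + 1361 = 1608)
(u + T(14, -6))*W = (-9 + 14)*1608 = 5*1608 = 8040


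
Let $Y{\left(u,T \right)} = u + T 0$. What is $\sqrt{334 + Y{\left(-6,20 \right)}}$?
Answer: $2 \sqrt{82} \approx 18.111$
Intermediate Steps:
$Y{\left(u,T \right)} = u$ ($Y{\left(u,T \right)} = u + 0 = u$)
$\sqrt{334 + Y{\left(-6,20 \right)}} = \sqrt{334 - 6} = \sqrt{328} = 2 \sqrt{82}$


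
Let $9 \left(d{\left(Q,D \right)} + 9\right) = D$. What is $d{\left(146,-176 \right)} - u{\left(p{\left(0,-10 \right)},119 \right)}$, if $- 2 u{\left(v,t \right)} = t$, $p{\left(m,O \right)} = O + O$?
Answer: $\frac{557}{18} \approx 30.944$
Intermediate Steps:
$p{\left(m,O \right)} = 2 O$
$u{\left(v,t \right)} = - \frac{t}{2}$
$d{\left(Q,D \right)} = -9 + \frac{D}{9}$
$d{\left(146,-176 \right)} - u{\left(p{\left(0,-10 \right)},119 \right)} = \left(-9 + \frac{1}{9} \left(-176\right)\right) - \left(- \frac{1}{2}\right) 119 = \left(-9 - \frac{176}{9}\right) - - \frac{119}{2} = - \frac{257}{9} + \frac{119}{2} = \frac{557}{18}$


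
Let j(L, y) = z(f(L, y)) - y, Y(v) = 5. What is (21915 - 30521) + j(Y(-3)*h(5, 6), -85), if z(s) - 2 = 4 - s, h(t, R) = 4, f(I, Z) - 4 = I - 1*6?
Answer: -8533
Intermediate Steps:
f(I, Z) = -2 + I (f(I, Z) = 4 + (I - 1*6) = 4 + (I - 6) = 4 + (-6 + I) = -2 + I)
z(s) = 6 - s (z(s) = 2 + (4 - s) = 6 - s)
j(L, y) = 8 - L - y (j(L, y) = (6 - (-2 + L)) - y = (6 + (2 - L)) - y = (8 - L) - y = 8 - L - y)
(21915 - 30521) + j(Y(-3)*h(5, 6), -85) = (21915 - 30521) + (8 - 5*4 - 1*(-85)) = -8606 + (8 - 1*20 + 85) = -8606 + (8 - 20 + 85) = -8606 + 73 = -8533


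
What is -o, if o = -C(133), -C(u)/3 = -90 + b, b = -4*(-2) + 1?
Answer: 243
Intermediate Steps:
b = 9 (b = 8 + 1 = 9)
C(u) = 243 (C(u) = -3*(-90 + 9) = -3*(-81) = 243)
o = -243 (o = -1*243 = -243)
-o = -1*(-243) = 243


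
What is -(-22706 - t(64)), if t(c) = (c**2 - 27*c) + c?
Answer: 25138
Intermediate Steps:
t(c) = c**2 - 26*c
-(-22706 - t(64)) = -(-22706 - 64*(-26 + 64)) = -(-22706 - 64*38) = -(-22706 - 1*2432) = -(-22706 - 2432) = -1*(-25138) = 25138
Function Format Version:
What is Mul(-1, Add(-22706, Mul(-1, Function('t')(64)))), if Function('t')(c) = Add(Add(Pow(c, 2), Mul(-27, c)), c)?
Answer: 25138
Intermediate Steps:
Function('t')(c) = Add(Pow(c, 2), Mul(-26, c))
Mul(-1, Add(-22706, Mul(-1, Function('t')(64)))) = Mul(-1, Add(-22706, Mul(-1, Mul(64, Add(-26, 64))))) = Mul(-1, Add(-22706, Mul(-1, Mul(64, 38)))) = Mul(-1, Add(-22706, Mul(-1, 2432))) = Mul(-1, Add(-22706, -2432)) = Mul(-1, -25138) = 25138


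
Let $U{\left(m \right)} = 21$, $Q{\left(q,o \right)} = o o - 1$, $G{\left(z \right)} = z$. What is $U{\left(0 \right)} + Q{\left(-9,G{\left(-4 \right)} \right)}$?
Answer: $36$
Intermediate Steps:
$Q{\left(q,o \right)} = -1 + o^{2}$ ($Q{\left(q,o \right)} = o^{2} - 1 = -1 + o^{2}$)
$U{\left(0 \right)} + Q{\left(-9,G{\left(-4 \right)} \right)} = 21 - \left(1 - \left(-4\right)^{2}\right) = 21 + \left(-1 + 16\right) = 21 + 15 = 36$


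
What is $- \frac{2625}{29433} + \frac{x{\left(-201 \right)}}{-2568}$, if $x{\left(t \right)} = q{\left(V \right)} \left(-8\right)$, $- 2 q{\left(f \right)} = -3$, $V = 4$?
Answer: $- \frac{177439}{2099554} \approx -0.084513$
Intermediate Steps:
$q{\left(f \right)} = \frac{3}{2}$ ($q{\left(f \right)} = \left(- \frac{1}{2}\right) \left(-3\right) = \frac{3}{2}$)
$x{\left(t \right)} = -12$ ($x{\left(t \right)} = \frac{3}{2} \left(-8\right) = -12$)
$- \frac{2625}{29433} + \frac{x{\left(-201 \right)}}{-2568} = - \frac{2625}{29433} - \frac{12}{-2568} = \left(-2625\right) \frac{1}{29433} - - \frac{1}{214} = - \frac{875}{9811} + \frac{1}{214} = - \frac{177439}{2099554}$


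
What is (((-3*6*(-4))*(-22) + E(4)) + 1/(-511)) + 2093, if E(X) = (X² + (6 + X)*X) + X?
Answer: 290758/511 ≈ 569.00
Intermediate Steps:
E(X) = X + X² + X*(6 + X) (E(X) = (X² + X*(6 + X)) + X = X + X² + X*(6 + X))
(((-3*6*(-4))*(-22) + E(4)) + 1/(-511)) + 2093 = (((-3*6*(-4))*(-22) + 4*(7 + 2*4)) + 1/(-511)) + 2093 = ((-18*(-4)*(-22) + 4*(7 + 8)) - 1/511) + 2093 = ((72*(-22) + 4*15) - 1/511) + 2093 = ((-1584 + 60) - 1/511) + 2093 = (-1524 - 1/511) + 2093 = -778765/511 + 2093 = 290758/511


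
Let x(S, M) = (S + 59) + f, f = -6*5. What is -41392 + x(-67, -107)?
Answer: -41430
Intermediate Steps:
f = -30
x(S, M) = 29 + S (x(S, M) = (S + 59) - 30 = (59 + S) - 30 = 29 + S)
-41392 + x(-67, -107) = -41392 + (29 - 67) = -41392 - 38 = -41430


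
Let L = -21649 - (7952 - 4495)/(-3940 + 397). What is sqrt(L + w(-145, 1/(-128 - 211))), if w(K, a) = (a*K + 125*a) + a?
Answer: I*sqrt(3469895002649049)/400359 ≈ 147.13*I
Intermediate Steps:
w(K, a) = 126*a + K*a (w(K, a) = (K*a + 125*a) + a = (125*a + K*a) + a = 126*a + K*a)
L = -76698950/3543 (L = -21649 - 3457/(-3543) = -21649 - 3457*(-1)/3543 = -21649 - 1*(-3457/3543) = -21649 + 3457/3543 = -76698950/3543 ≈ -21648.)
sqrt(L + w(-145, 1/(-128 - 211))) = sqrt(-76698950/3543 + (126 - 145)/(-128 - 211)) = sqrt(-76698950/3543 - 19/(-339)) = sqrt(-76698950/3543 - 1/339*(-19)) = sqrt(-76698950/3543 + 19/339) = sqrt(-8666958911/400359) = I*sqrt(3469895002649049)/400359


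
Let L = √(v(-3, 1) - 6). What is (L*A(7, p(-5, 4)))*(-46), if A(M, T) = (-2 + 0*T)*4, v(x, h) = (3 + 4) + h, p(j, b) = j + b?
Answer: 368*√2 ≈ 520.43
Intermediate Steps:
p(j, b) = b + j
v(x, h) = 7 + h
A(M, T) = -8 (A(M, T) = (-2 + 0)*4 = -2*4 = -8)
L = √2 (L = √((7 + 1) - 6) = √(8 - 6) = √2 ≈ 1.4142)
(L*A(7, p(-5, 4)))*(-46) = (√2*(-8))*(-46) = -8*√2*(-46) = 368*√2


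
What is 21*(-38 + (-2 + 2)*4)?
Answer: -798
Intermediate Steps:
21*(-38 + (-2 + 2)*4) = 21*(-38 + 0*4) = 21*(-38 + 0) = 21*(-38) = -798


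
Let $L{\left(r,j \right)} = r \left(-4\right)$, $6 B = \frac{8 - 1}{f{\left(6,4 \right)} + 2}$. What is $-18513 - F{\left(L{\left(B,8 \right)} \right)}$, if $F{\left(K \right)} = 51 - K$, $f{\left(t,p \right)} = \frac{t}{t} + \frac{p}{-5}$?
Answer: $- \frac{612682}{33} \approx -18566.0$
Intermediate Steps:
$f{\left(t,p \right)} = 1 - \frac{p}{5}$ ($f{\left(t,p \right)} = 1 + p \left(- \frac{1}{5}\right) = 1 - \frac{p}{5}$)
$B = \frac{35}{66}$ ($B = \frac{\left(8 - 1\right) \frac{1}{\left(1 - \frac{4}{5}\right) + 2}}{6} = \frac{7 \frac{1}{\left(1 - \frac{4}{5}\right) + 2}}{6} = \frac{7 \frac{1}{\frac{1}{5} + 2}}{6} = \frac{7 \frac{1}{\frac{11}{5}}}{6} = \frac{7 \cdot \frac{5}{11}}{6} = \frac{1}{6} \cdot \frac{35}{11} = \frac{35}{66} \approx 0.5303$)
$L{\left(r,j \right)} = - 4 r$
$-18513 - F{\left(L{\left(B,8 \right)} \right)} = -18513 - \left(51 - \left(-4\right) \frac{35}{66}\right) = -18513 - \left(51 - - \frac{70}{33}\right) = -18513 - \left(51 + \frac{70}{33}\right) = -18513 - \frac{1753}{33} = - \frac{612682}{33}$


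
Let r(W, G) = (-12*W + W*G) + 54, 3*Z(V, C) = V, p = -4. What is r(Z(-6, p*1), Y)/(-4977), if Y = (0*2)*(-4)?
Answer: -26/1659 ≈ -0.015672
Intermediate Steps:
Y = 0 (Y = 0*(-4) = 0)
Z(V, C) = V/3
r(W, G) = 54 - 12*W + G*W (r(W, G) = (-12*W + G*W) + 54 = 54 - 12*W + G*W)
r(Z(-6, p*1), Y)/(-4977) = (54 - 4*(-6) + 0*((⅓)*(-6)))/(-4977) = (54 - 12*(-2) + 0*(-2))*(-1/4977) = (54 + 24 + 0)*(-1/4977) = 78*(-1/4977) = -26/1659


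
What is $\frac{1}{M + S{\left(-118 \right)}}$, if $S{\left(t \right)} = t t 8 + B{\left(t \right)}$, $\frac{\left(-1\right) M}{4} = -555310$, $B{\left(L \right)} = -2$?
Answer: $\frac{1}{2332630} \approx 4.287 \cdot 10^{-7}$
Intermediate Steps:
$M = 2221240$ ($M = \left(-4\right) \left(-555310\right) = 2221240$)
$S{\left(t \right)} = -2 + 8 t^{2}$ ($S{\left(t \right)} = t t 8 - 2 = t^{2} \cdot 8 - 2 = 8 t^{2} - 2 = -2 + 8 t^{2}$)
$\frac{1}{M + S{\left(-118 \right)}} = \frac{1}{2221240 - \left(2 - 8 \left(-118\right)^{2}\right)} = \frac{1}{2221240 + \left(-2 + 8 \cdot 13924\right)} = \frac{1}{2221240 + \left(-2 + 111392\right)} = \frac{1}{2221240 + 111390} = \frac{1}{2332630}$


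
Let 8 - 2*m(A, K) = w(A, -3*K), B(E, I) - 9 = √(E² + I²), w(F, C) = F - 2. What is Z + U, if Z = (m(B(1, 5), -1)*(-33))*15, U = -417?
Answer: -1329/2 + 495*√26/2 ≈ 597.51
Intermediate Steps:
w(F, C) = -2 + F
B(E, I) = 9 + √(E² + I²)
m(A, K) = 5 - A/2 (m(A, K) = 4 - (-2 + A)/2 = 4 + (1 - A/2) = 5 - A/2)
Z = -495/2 + 495*√26/2 (Z = ((5 - (9 + √(1² + 5²))/2)*(-33))*15 = ((5 - (9 + √(1 + 25))/2)*(-33))*15 = ((5 - (9 + √26)/2)*(-33))*15 = ((5 + (-9/2 - √26/2))*(-33))*15 = ((½ - √26/2)*(-33))*15 = (-33/2 + 33*√26/2)*15 = -495/2 + 495*√26/2 ≈ 1014.5)
Z + U = (-495/2 + 495*√26/2) - 417 = -1329/2 + 495*√26/2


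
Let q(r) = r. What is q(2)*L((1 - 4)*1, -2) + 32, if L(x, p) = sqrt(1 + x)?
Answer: 32 + 2*I*sqrt(2) ≈ 32.0 + 2.8284*I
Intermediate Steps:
q(2)*L((1 - 4)*1, -2) + 32 = 2*sqrt(1 + (1 - 4)*1) + 32 = 2*sqrt(1 - 3*1) + 32 = 2*sqrt(1 - 3) + 32 = 2*sqrt(-2) + 32 = 2*(I*sqrt(2)) + 32 = 2*I*sqrt(2) + 32 = 32 + 2*I*sqrt(2)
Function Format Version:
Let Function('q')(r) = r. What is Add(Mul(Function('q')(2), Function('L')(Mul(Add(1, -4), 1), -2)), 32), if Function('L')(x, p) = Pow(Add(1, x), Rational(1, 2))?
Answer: Add(32, Mul(2, I, Pow(2, Rational(1, 2)))) ≈ Add(32.000, Mul(2.8284, I))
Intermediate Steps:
Add(Mul(Function('q')(2), Function('L')(Mul(Add(1, -4), 1), -2)), 32) = Add(Mul(2, Pow(Add(1, Mul(Add(1, -4), 1)), Rational(1, 2))), 32) = Add(Mul(2, Pow(Add(1, Mul(-3, 1)), Rational(1, 2))), 32) = Add(Mul(2, Pow(Add(1, -3), Rational(1, 2))), 32) = Add(Mul(2, Pow(-2, Rational(1, 2))), 32) = Add(Mul(2, Mul(I, Pow(2, Rational(1, 2)))), 32) = Add(Mul(2, I, Pow(2, Rational(1, 2))), 32) = Add(32, Mul(2, I, Pow(2, Rational(1, 2))))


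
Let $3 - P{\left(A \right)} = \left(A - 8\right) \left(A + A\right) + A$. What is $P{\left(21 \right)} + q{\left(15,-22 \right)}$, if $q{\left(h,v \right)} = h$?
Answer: $-549$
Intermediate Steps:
$P{\left(A \right)} = 3 - A - 2 A \left(-8 + A\right)$ ($P{\left(A \right)} = 3 - \left(\left(A - 8\right) \left(A + A\right) + A\right) = 3 - \left(\left(-8 + A\right) 2 A + A\right) = 3 - \left(2 A \left(-8 + A\right) + A\right) = 3 - \left(A + 2 A \left(-8 + A\right)\right) = 3 - A - 2 A \left(-8 + A\right)$)
$P{\left(21 \right)} + q{\left(15,-22 \right)} = \left(3 - 2 \cdot 21^{2} + 15 \cdot 21\right) + 15 = \left(3 - 882 + 315\right) + 15 = -564 + 15 = -549$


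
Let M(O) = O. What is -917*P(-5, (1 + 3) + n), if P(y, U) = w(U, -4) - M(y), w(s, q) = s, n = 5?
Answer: -12838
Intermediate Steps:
P(y, U) = U - y
-917*P(-5, (1 + 3) + n) = -917*(((1 + 3) + 5) - 1*(-5)) = -917*((4 + 5) + 5) = -917*(9 + 5) = -917*14 = -12838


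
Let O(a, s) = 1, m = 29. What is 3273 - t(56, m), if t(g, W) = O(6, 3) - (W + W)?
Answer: 3330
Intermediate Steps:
t(g, W) = 1 - 2*W (t(g, W) = 1 - (W + W) = 1 - 2*W)
3273 - t(56, m) = 3273 - (1 - 2*29) = 3273 - (1 - 58) = 3273 - 1*(-57) = 3273 + 57 = 3330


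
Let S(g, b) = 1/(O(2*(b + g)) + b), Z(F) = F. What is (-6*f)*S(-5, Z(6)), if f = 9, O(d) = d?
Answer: -27/4 ≈ -6.7500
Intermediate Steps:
S(g, b) = 1/(2*g + 3*b) (S(g, b) = 1/(2*(b + g) + b) = 1/((2*b + 2*g) + b) = 1/(2*g + 3*b))
(-6*f)*S(-5, Z(6)) = (-6*9)/(2*(-5) + 3*6) = -54/(-10 + 18) = -54/8 = -54*⅛ = -27/4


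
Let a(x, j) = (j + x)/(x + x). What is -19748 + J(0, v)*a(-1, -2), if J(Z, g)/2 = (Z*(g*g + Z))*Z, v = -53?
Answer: -19748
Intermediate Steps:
a(x, j) = (j + x)/(2*x) (a(x, j) = (j + x)/((2*x)) = (j + x)*(1/(2*x)) = (j + x)/(2*x))
J(Z, g) = 2*Z²*(Z + g²) (J(Z, g) = 2*((Z*(g*g + Z))*Z) = 2*((Z*(g² + Z))*Z) = 2*((Z*(Z + g²))*Z) = 2*(Z²*(Z + g²)) = 2*Z²*(Z + g²))
-19748 + J(0, v)*a(-1, -2) = -19748 + (2*0²*(0 + (-53)²))*((½)*(-2 - 1)/(-1)) = -19748 + (2*0*(0 + 2809))*((½)*(-1)*(-3)) = -19748 + (2*0*2809)*(3/2) = -19748 + 0*(3/2) = -19748 + 0 = -19748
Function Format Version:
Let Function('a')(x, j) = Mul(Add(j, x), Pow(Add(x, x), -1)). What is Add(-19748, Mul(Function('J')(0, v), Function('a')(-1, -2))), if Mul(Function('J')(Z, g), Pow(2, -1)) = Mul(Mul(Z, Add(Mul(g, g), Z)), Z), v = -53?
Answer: -19748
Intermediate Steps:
Function('a')(x, j) = Mul(Rational(1, 2), Pow(x, -1), Add(j, x)) (Function('a')(x, j) = Mul(Add(j, x), Pow(Mul(2, x), -1)) = Mul(Add(j, x), Mul(Rational(1, 2), Pow(x, -1))) = Mul(Rational(1, 2), Pow(x, -1), Add(j, x)))
Function('J')(Z, g) = Mul(2, Pow(Z, 2), Add(Z, Pow(g, 2))) (Function('J')(Z, g) = Mul(2, Mul(Mul(Z, Add(Mul(g, g), Z)), Z)) = Mul(2, Mul(Mul(Z, Add(Pow(g, 2), Z)), Z)) = Mul(2, Mul(Mul(Z, Add(Z, Pow(g, 2))), Z)) = Mul(2, Mul(Pow(Z, 2), Add(Z, Pow(g, 2)))) = Mul(2, Pow(Z, 2), Add(Z, Pow(g, 2))))
Add(-19748, Mul(Function('J')(0, v), Function('a')(-1, -2))) = Add(-19748, Mul(Mul(2, Pow(0, 2), Add(0, Pow(-53, 2))), Mul(Rational(1, 2), Pow(-1, -1), Add(-2, -1)))) = Add(-19748, Mul(Mul(2, 0, Add(0, 2809)), Mul(Rational(1, 2), -1, -3))) = Add(-19748, Mul(Mul(2, 0, 2809), Rational(3, 2))) = Add(-19748, Mul(0, Rational(3, 2))) = Add(-19748, 0) = -19748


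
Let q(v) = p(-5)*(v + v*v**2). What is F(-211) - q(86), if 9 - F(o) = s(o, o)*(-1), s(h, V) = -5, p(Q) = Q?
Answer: 3180714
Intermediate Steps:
q(v) = -5*v - 5*v**3 (q(v) = -5*(v + v*v**2) = -5*(v + v**3) = -5*v - 5*v**3)
F(o) = 4 (F(o) = 9 - (-5)*(-1) = 9 - 1*5 = 9 - 5 = 4)
F(-211) - q(86) = 4 - (-5)*86*(1 + 86**2) = 4 - (-5)*86*(1 + 7396) = 4 - (-5)*86*7397 = 4 - 1*(-3180710) = 4 + 3180710 = 3180714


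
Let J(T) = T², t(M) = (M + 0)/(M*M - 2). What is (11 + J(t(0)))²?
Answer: 121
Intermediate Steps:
t(M) = M/(-2 + M²) (t(M) = M/(M² - 2) = M/(-2 + M²))
(11 + J(t(0)))² = (11 + (0/(-2 + 0²))²)² = (11 + (0/(-2 + 0))²)² = (11 + (0/(-2))²)² = (11 + (0*(-½))²)² = (11 + 0²)² = (11 + 0)² = 11² = 121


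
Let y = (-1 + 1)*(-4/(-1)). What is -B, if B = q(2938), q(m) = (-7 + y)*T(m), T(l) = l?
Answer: 20566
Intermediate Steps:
y = 0 (y = 0*(-4*(-1)) = 0*4 = 0)
q(m) = -7*m (q(m) = (-7 + 0)*m = -7*m)
B = -20566 (B = -7*2938 = -20566)
-B = -1*(-20566) = 20566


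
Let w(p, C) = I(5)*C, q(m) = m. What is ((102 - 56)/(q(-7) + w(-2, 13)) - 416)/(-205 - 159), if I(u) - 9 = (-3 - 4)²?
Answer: 155353/135954 ≈ 1.1427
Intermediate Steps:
I(u) = 58 (I(u) = 9 + (-3 - 4)² = 9 + (-7)² = 9 + 49 = 58)
w(p, C) = 58*C
((102 - 56)/(q(-7) + w(-2, 13)) - 416)/(-205 - 159) = ((102 - 56)/(-7 + 58*13) - 416)/(-205 - 159) = (46/(-7 + 754) - 416)/(-364) = (46/747 - 416)*(-1/364) = -310706/747*(-1/364) = 155353/135954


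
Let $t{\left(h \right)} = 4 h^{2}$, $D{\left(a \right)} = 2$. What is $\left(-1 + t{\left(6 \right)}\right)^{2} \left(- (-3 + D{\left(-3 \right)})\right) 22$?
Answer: $449878$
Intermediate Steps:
$\left(-1 + t{\left(6 \right)}\right)^{2} \left(- (-3 + D{\left(-3 \right)})\right) 22 = \left(-1 + 4 \cdot 6^{2}\right)^{2} \left(- (-3 + 2)\right) 22 = \left(-1 + 4 \cdot 36\right)^{2} \left(\left(-1\right) \left(-1\right)\right) 22 = \left(-1 + 144\right)^{2} \cdot 1 \cdot 22 = 143^{2} \cdot 1 \cdot 22 = 20449 \cdot 1 \cdot 22 = 20449 \cdot 22 = 449878$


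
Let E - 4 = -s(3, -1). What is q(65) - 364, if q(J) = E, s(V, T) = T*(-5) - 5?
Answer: -360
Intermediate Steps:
s(V, T) = -5 - 5*T (s(V, T) = -5*T - 5 = -5 - 5*T)
E = 4 (E = 4 - (-5 - 5*(-1)) = 4 - (-5 + 5) = 4 - 1*0 = 4 + 0 = 4)
q(J) = 4
q(65) - 364 = 4 - 364 = -360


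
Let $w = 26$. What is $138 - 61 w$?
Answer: $-1448$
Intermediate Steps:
$138 - 61 w = 138 - 1586 = -1448$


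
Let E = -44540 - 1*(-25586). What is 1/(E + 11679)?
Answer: -1/7275 ≈ -0.00013746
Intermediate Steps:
E = -18954 (E = -44540 + 25586 = -18954)
1/(E + 11679) = 1/(-18954 + 11679) = 1/(-7275) = -1/7275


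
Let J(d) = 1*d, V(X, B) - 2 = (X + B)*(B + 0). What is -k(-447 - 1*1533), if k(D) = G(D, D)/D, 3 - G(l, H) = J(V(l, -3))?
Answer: -1487/495 ≈ -3.0040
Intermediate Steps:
V(X, B) = 2 + B*(B + X) (V(X, B) = 2 + (X + B)*(B + 0) = 2 + (B + X)*B = 2 + B*(B + X))
J(d) = d
G(l, H) = -8 + 3*l (G(l, H) = 3 - (2 + (-3)**2 - 3*l) = 3 - (2 + 9 - 3*l) = 3 - (11 - 3*l) = 3 + (-11 + 3*l) = -8 + 3*l)
k(D) = (-8 + 3*D)/D
-k(-447 - 1*1533) = -(3 - 8/(-447 - 1*1533)) = -(3 - 8/(-447 - 1533)) = -(3 - 8/(-1980)) = -(3 - 8*(-1/1980)) = -(3 + 2/495) = -1*1487/495 = -1487/495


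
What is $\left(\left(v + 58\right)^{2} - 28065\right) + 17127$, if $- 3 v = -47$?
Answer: $- \frac{49601}{9} \approx -5511.2$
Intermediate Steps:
$v = \frac{47}{3}$ ($v = \left(- \frac{1}{3}\right) \left(-47\right) = \frac{47}{3} \approx 15.667$)
$\left(\left(v + 58\right)^{2} - 28065\right) + 17127 = \left(\left(\frac{47}{3} + 58\right)^{2} - 28065\right) + 17127 = \left(\left(\frac{221}{3}\right)^{2} - 28065\right) + 17127 = \left(\frac{48841}{9} - 28065\right) + 17127 = - \frac{203744}{9} + 17127 = - \frac{49601}{9}$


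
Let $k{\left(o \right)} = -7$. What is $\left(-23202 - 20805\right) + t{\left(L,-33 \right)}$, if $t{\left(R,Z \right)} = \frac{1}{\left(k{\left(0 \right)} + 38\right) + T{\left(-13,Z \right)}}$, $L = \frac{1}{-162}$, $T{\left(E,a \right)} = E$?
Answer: $- \frac{792125}{18} \approx -44007.0$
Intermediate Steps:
$L = - \frac{1}{162} \approx -0.0061728$
$t{\left(R,Z \right)} = \frac{1}{18}$ ($t{\left(R,Z \right)} = \frac{1}{\left(-7 + 38\right) - 13} = \frac{1}{31 - 13} = \frac{1}{18}$)
$\left(-23202 - 20805\right) + t{\left(L,-33 \right)} = \left(-23202 - 20805\right) + \frac{1}{18} = -44007 + \frac{1}{18} = - \frac{792125}{18}$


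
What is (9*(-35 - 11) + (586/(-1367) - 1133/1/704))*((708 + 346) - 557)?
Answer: -18089973489/87488 ≈ -2.0677e+5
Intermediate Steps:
(9*(-35 - 11) + (586/(-1367) - 1133/1/704))*((708 + 346) - 557) = (9*(-46) + (586*(-1/1367) - 1133*1*(1/704)))*(1054 - 557) = (-414 + (-586/1367 - 1133*1/704))*497 = (-414 + (-586/1367 - 103/64))*497 = (-414 - 178305/87488)*497 = -36398337/87488*497 = -18089973489/87488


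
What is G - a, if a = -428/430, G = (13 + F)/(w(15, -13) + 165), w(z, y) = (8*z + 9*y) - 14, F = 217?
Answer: 41203/16555 ≈ 2.4889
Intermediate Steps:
w(z, y) = -14 + 8*z + 9*y
G = 115/77 (G = (13 + 217)/((-14 + 8*15 + 9*(-13)) + 165) = 230/((-14 + 120 - 117) + 165) = 230/(-11 + 165) = 230/154 = 230*(1/154) = 115/77 ≈ 1.4935)
a = -214/215 (a = -428*1/430 = -214/215 ≈ -0.99535)
G - a = 115/77 - 1*(-214/215) = 115/77 + 214/215 = 41203/16555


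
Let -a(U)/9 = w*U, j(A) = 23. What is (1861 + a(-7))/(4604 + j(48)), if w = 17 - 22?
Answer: 1546/4627 ≈ 0.33413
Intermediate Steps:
w = -5
a(U) = 45*U (a(U) = -(-45)*U = 45*U)
(1861 + a(-7))/(4604 + j(48)) = (1861 + 45*(-7))/(4604 + 23) = (1861 - 315)/4627 = 1546*(1/4627) = 1546/4627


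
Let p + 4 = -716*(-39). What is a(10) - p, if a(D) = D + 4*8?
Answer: -27878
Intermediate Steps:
p = 27920 (p = -4 - 716*(-39) = -4 + 27924 = 27920)
a(D) = 32 + D (a(D) = D + 32 = 32 + D)
a(10) - p = (32 + 10) - 1*27920 = 42 - 27920 = -27878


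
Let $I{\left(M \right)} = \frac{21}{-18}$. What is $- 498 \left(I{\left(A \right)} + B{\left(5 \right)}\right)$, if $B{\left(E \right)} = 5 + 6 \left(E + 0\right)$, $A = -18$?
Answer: $-16849$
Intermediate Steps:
$I{\left(M \right)} = - \frac{7}{6}$ ($I{\left(M \right)} = 21 \left(- \frac{1}{18}\right) = - \frac{7}{6}$)
$B{\left(E \right)} = 5 + 6 E$
$- 498 \left(I{\left(A \right)} + B{\left(5 \right)}\right) = - 498 \left(- \frac{7}{6} + \left(5 + 6 \cdot 5\right)\right) = - 498 \left(- \frac{7}{6} + \left(5 + 30\right)\right) = - 498 \left(- \frac{7}{6} + 35\right) = \left(-498\right) \frac{203}{6} = -16849$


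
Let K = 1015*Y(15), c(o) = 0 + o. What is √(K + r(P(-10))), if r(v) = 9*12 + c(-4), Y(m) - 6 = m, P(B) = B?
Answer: √21419 ≈ 146.35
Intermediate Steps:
Y(m) = 6 + m
c(o) = o
K = 21315 (K = 1015*(6 + 15) = 1015*21 = 21315)
r(v) = 104 (r(v) = 9*12 - 4 = 108 - 4 = 104)
√(K + r(P(-10))) = √(21315 + 104) = √21419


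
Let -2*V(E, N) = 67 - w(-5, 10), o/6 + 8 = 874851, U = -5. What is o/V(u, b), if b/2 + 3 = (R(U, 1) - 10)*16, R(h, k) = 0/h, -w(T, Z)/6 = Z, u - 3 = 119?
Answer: -10498116/127 ≈ -82662.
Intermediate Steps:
u = 122 (u = 3 + 119 = 122)
o = 5249058 (o = -48 + 6*874851 = -48 + 5249106 = 5249058)
w(T, Z) = -6*Z
R(h, k) = 0
b = -326 (b = -6 + 2*((0 - 10)*16) = -6 + 2*(-10*16) = -6 + 2*(-160) = -6 - 320 = -326)
V(E, N) = -127/2 (V(E, N) = -(67 - (-6)*10)/2 = -(67 - 1*(-60))/2 = -(67 + 60)/2 = -1/2*127 = -127/2)
o/V(u, b) = 5249058/(-127/2) = 5249058*(-2/127) = -10498116/127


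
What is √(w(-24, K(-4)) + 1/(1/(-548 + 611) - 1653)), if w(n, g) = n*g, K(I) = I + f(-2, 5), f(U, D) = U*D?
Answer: √3643820382090/104138 ≈ 18.330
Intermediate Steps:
f(U, D) = D*U
K(I) = -10 + I (K(I) = I + 5*(-2) = I - 10 = -10 + I)
w(n, g) = g*n
√(w(-24, K(-4)) + 1/(1/(-548 + 611) - 1653)) = √((-10 - 4)*(-24) + 1/(1/(-548 + 611) - 1653)) = √(-14*(-24) + 1/(1/63 - 1653)) = √(336 + 1/(1/63 - 1653)) = √(336 + 1/(-104138/63)) = √(336 - 63/104138) = √(34990305/104138) = √3643820382090/104138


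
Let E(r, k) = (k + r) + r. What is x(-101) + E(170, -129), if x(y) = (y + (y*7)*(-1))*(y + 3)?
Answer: -59177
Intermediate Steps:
E(r, k) = k + 2*r
x(y) = -6*y*(3 + y) (x(y) = (y + (7*y)*(-1))*(3 + y) = (y - 7*y)*(3 + y) = (-6*y)*(3 + y) = -6*y*(3 + y))
x(-101) + E(170, -129) = -6*(-101)*(3 - 101) + (-129 + 2*170) = -6*(-101)*(-98) + (-129 + 340) = -59388 + 211 = -59177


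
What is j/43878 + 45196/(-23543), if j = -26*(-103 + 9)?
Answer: -962785498/516509877 ≈ -1.8640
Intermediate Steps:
j = 2444 (j = -26*(-94) = 2444)
j/43878 + 45196/(-23543) = 2444/43878 + 45196/(-23543) = 2444*(1/43878) + 45196*(-1/23543) = 1222/21939 - 45196/23543 = -962785498/516509877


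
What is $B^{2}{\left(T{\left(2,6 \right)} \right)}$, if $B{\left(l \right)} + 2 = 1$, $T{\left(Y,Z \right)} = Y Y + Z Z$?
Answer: $1$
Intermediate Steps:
$T{\left(Y,Z \right)} = Y^{2} + Z^{2}$
$B{\left(l \right)} = -1$ ($B{\left(l \right)} = -2 + 1 = -1$)
$B^{2}{\left(T{\left(2,6 \right)} \right)} = \left(-1\right)^{2} = 1$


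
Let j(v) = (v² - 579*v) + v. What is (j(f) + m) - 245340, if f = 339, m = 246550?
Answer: -79811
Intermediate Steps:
j(v) = v² - 578*v
(j(f) + m) - 245340 = (339*(-578 + 339) + 246550) - 245340 = (339*(-239) + 246550) - 245340 = (-81021 + 246550) - 245340 = 165529 - 245340 = -79811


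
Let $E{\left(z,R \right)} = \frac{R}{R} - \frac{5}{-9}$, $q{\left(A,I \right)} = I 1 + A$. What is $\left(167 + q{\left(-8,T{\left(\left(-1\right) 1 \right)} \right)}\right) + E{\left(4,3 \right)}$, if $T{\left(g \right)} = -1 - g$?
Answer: $\frac{1445}{9} \approx 160.56$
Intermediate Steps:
$q{\left(A,I \right)} = A + I$ ($q{\left(A,I \right)} = I + A = A + I$)
$E{\left(z,R \right)} = \frac{14}{9}$ ($E{\left(z,R \right)} = 1 - - \frac{5}{9} = 1 + \frac{5}{9} = \frac{14}{9}$)
$\left(167 + q{\left(-8,T{\left(\left(-1\right) 1 \right)} \right)}\right) + E{\left(4,3 \right)} = \left(167 - \left(9 - 1\right)\right) + \frac{14}{9} = \left(167 - 8\right) + \frac{14}{9} = 159 + \frac{14}{9} = \frac{1445}{9}$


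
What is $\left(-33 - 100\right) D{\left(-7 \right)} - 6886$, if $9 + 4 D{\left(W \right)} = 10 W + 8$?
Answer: $- \frac{18101}{4} \approx -4525.3$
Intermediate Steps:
$D{\left(W \right)} = - \frac{1}{4} + \frac{5 W}{2}$ ($D{\left(W \right)} = - \frac{9}{4} + \frac{10 W + 8}{4} = - \frac{9}{4} + \frac{8 + 10 W}{4} = - \frac{9}{4} + \left(2 + \frac{5 W}{2}\right) = - \frac{1}{4} + \frac{5 W}{2}$)
$\left(-33 - 100\right) D{\left(-7 \right)} - 6886 = \left(-33 - 100\right) \left(- \frac{1}{4} + \frac{5}{2} \left(-7\right)\right) - 6886 = - 133 \left(- \frac{1}{4} - \frac{35}{2}\right) - 6886 = \left(-133\right) \left(- \frac{71}{4}\right) - 6886 = \frac{9443}{4} - 6886 = - \frac{18101}{4}$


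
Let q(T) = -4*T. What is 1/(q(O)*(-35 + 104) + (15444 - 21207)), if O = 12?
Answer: -1/9075 ≈ -0.00011019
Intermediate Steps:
1/(q(O)*(-35 + 104) + (15444 - 21207)) = 1/((-4*12)*(-35 + 104) + (15444 - 21207)) = 1/(-48*69 - 5763) = 1/(-3312 - 5763) = 1/(-9075) = -1/9075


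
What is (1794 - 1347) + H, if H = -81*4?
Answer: 123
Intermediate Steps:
H = -324
(1794 - 1347) + H = (1794 - 1347) - 324 = 447 - 324 = 123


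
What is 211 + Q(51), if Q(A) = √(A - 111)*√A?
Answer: 211 + 6*I*√85 ≈ 211.0 + 55.317*I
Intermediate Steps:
Q(A) = √A*√(-111 + A) (Q(A) = √(-111 + A)*√A = √A*√(-111 + A))
211 + Q(51) = 211 + √51*√(-111 + 51) = 211 + √51*√(-60) = 211 + √51*(2*I*√15) = 211 + 6*I*√85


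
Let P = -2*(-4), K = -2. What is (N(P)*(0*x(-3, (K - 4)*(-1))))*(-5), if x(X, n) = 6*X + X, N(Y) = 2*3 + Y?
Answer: 0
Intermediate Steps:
P = 8
N(Y) = 6 + Y
x(X, n) = 7*X
(N(P)*(0*x(-3, (K - 4)*(-1))))*(-5) = ((6 + 8)*(0*(7*(-3))))*(-5) = (14*(0*(-21)))*(-5) = (14*0)*(-5) = 0*(-5) = 0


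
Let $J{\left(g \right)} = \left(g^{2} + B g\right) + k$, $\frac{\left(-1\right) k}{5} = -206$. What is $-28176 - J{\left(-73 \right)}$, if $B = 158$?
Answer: $-23001$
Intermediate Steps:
$k = 1030$ ($k = \left(-5\right) \left(-206\right) = 1030$)
$J{\left(g \right)} = 1030 + g^{2} + 158 g$ ($J{\left(g \right)} = \left(g^{2} + 158 g\right) + 1030 = 1030 + g^{2} + 158 g$)
$-28176 - J{\left(-73 \right)} = -28176 - \left(1030 + \left(-73\right)^{2} + 158 \left(-73\right)\right) = -28176 - \left(1030 + 5329 - 11534\right) = -28176 - -5175 = -28176 + 5175 = -23001$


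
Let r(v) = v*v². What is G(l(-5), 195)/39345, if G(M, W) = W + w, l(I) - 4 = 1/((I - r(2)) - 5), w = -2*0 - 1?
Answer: 194/39345 ≈ 0.0049307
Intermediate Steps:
r(v) = v³
w = -1 (w = 0 - 1 = -1)
l(I) = 4 + 1/(-13 + I) (l(I) = 4 + 1/((I - 1*2³) - 5) = 4 + 1/((I - 1*8) - 5) = 4 + 1/((I - 8) - 5) = 4 + 1/((-8 + I) - 5) = 4 + 1/(-13 + I))
G(M, W) = -1 + W (G(M, W) = W - 1 = -1 + W)
G(l(-5), 195)/39345 = (-1 + 195)/39345 = 194*(1/39345) = 194/39345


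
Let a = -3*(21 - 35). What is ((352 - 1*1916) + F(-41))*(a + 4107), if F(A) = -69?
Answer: -6775317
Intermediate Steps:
a = 42 (a = -3*(-14) = 42)
((352 - 1*1916) + F(-41))*(a + 4107) = ((352 - 1*1916) - 69)*(42 + 4107) = ((352 - 1916) - 69)*4149 = (-1564 - 69)*4149 = -1633*4149 = -6775317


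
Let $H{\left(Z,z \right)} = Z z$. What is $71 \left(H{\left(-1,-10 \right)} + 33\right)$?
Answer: $3053$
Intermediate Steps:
$71 \left(H{\left(-1,-10 \right)} + 33\right) = 71 \left(\left(-1\right) \left(-10\right) + 33\right) = 71 \left(10 + 33\right) = 71 \cdot 43 = 3053$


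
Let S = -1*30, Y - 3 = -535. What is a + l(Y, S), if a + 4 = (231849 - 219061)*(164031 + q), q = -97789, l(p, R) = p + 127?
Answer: 847102287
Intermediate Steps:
Y = -532 (Y = 3 - 535 = -532)
S = -30
l(p, R) = 127 + p
a = 847102692 (a = -4 + (231849 - 219061)*(164031 - 97789) = -4 + 12788*66242 = -4 + 847102696 = 847102692)
a + l(Y, S) = 847102692 + (127 - 532) = 847102692 - 405 = 847102287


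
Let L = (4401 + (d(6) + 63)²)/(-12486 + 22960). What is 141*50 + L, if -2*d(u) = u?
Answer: 73849701/10474 ≈ 7050.8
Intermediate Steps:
d(u) = -u/2
L = 8001/10474 (L = (4401 + (-½*6 + 63)²)/(-12486 + 22960) = (4401 + (-3 + 63)²)/10474 = (4401 + 60²)*(1/10474) = (4401 + 3600)*(1/10474) = 8001*(1/10474) = 8001/10474 ≈ 0.76389)
141*50 + L = 141*50 + 8001/10474 = 7050 + 8001/10474 = 73849701/10474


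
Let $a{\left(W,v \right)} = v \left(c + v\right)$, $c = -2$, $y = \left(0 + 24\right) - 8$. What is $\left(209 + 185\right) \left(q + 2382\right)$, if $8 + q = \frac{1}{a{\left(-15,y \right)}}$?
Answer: $\frac{104760069}{112} \approx 9.3536 \cdot 10^{5}$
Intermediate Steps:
$y = 16$ ($y = 24 - 8 = 16$)
$a{\left(W,v \right)} = v \left(-2 + v\right)$
$q = - \frac{1791}{224}$ ($q = -8 + \frac{1}{16 \left(-2 + 16\right)} = -8 + \frac{1}{16 \cdot 14} = -8 + \frac{1}{224} = - \frac{1791}{224} \approx -7.9955$)
$\left(209 + 185\right) \left(q + 2382\right) = \left(209 + 185\right) \left(- \frac{1791}{224} + 2382\right) = 394 \cdot \frac{531777}{224} = \frac{104760069}{112}$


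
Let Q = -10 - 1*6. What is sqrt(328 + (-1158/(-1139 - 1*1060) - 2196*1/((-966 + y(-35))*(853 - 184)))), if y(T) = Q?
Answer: 6*sqrt(58783185994119482)/80258369 ≈ 18.125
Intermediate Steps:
Q = -16 (Q = -10 - 6 = -16)
y(T) = -16
sqrt(328 + (-1158/(-1139 - 1*1060) - 2196*1/((-966 + y(-35))*(853 - 184)))) = sqrt(328 + (-1158/(-1139 - 1*1060) - 2196*1/((-966 - 16)*(853 - 184)))) = sqrt(328 + (-1158/(-1139 - 1060) - 2196/(669*(-982)))) = sqrt(328 + (-1158/(-2199) - 2196/(-656958))) = sqrt(328 + (-1158*(-1/2199) - 2196*(-1/656958))) = sqrt(328 + (386/733 + 366/109493)) = sqrt(328 + 42532576/80258369) = sqrt(26367277608/80258369) = 6*sqrt(58783185994119482)/80258369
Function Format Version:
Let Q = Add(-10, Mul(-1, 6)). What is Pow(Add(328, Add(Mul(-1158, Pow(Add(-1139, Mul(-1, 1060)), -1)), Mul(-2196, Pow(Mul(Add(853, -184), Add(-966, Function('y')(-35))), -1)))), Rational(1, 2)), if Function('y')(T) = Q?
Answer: Mul(Rational(6, 80258369), Pow(58783185994119482, Rational(1, 2))) ≈ 18.125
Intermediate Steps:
Q = -16 (Q = Add(-10, -6) = -16)
Function('y')(T) = -16
Pow(Add(328, Add(Mul(-1158, Pow(Add(-1139, Mul(-1, 1060)), -1)), Mul(-2196, Pow(Mul(Add(853, -184), Add(-966, Function('y')(-35))), -1)))), Rational(1, 2)) = Pow(Add(328, Add(Mul(-1158, Pow(Add(-1139, Mul(-1, 1060)), -1)), Mul(-2196, Pow(Mul(Add(853, -184), Add(-966, -16)), -1)))), Rational(1, 2)) = Pow(Add(328, Add(Mul(-1158, Pow(Add(-1139, -1060), -1)), Mul(-2196, Pow(Mul(669, -982), -1)))), Rational(1, 2)) = Pow(Add(328, Add(Mul(-1158, Pow(-2199, -1)), Mul(-2196, Pow(-656958, -1)))), Rational(1, 2)) = Pow(Add(328, Add(Mul(-1158, Rational(-1, 2199)), Mul(-2196, Rational(-1, 656958)))), Rational(1, 2)) = Pow(Add(328, Add(Rational(386, 733), Rational(366, 109493))), Rational(1, 2)) = Pow(Add(328, Rational(42532576, 80258369)), Rational(1, 2)) = Pow(Rational(26367277608, 80258369), Rational(1, 2)) = Mul(Rational(6, 80258369), Pow(58783185994119482, Rational(1, 2)))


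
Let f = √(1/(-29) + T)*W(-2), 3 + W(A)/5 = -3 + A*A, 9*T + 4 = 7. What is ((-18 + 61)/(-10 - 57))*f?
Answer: 430*√2262/5829 ≈ 3.5085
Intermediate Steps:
T = ⅓ (T = -4/9 + (⅑)*7 = -4/9 + 7/9 = ⅓ ≈ 0.33333)
W(A) = -30 + 5*A² (W(A) = -15 + 5*(-3 + A*A) = -15 + 5*(-3 + A²) = -15 + (-15 + 5*A²) = -30 + 5*A²)
f = -10*√2262/87 (f = √(1/(-29) + ⅓)*(-30 + 5*(-2)²) = √(-1/29 + ⅓)*(-30 + 5*4) = √(26/87)*(-30 + 20) = (√2262/87)*(-10) = -10*√2262/87 ≈ -5.4667)
((-18 + 61)/(-10 - 57))*f = ((-18 + 61)/(-10 - 57))*(-10*√2262/87) = (43/(-67))*(-10*√2262/87) = (43*(-1/67))*(-10*√2262/87) = -(-430)*√2262/5829 = 430*√2262/5829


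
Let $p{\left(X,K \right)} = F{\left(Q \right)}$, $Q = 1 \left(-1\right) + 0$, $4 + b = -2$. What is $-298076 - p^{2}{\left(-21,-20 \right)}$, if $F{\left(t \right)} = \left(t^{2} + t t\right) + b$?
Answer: $-298092$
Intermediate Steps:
$b = -6$ ($b = -4 - 2 = -6$)
$Q = -1$ ($Q = -1 + 0 = -1$)
$F{\left(t \right)} = -6 + 2 t^{2}$ ($F{\left(t \right)} = \left(t^{2} + t t\right) - 6 = \left(t^{2} + t^{2}\right) - 6 = 2 t^{2} - 6 = -6 + 2 t^{2}$)
$p{\left(X,K \right)} = -4$ ($p{\left(X,K \right)} = -6 + 2 \left(-1\right)^{2} = -6 + 2 \cdot 1 = -6 + 2 = -4$)
$-298076 - p^{2}{\left(-21,-20 \right)} = -298076 - \left(-4\right)^{2} = -298076 - 16 = -298092$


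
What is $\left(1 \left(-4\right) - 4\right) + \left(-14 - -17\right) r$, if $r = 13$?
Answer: $31$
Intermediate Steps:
$\left(1 \left(-4\right) - 4\right) + \left(-14 - -17\right) r = \left(1 \left(-4\right) - 4\right) + \left(-14 - -17\right) 13 = \left(-4 - 4\right) + \left(-14 + 17\right) 13 = -8 + 3 \cdot 13 = -8 + 39 = 31$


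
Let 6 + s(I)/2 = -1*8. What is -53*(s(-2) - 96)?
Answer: 6572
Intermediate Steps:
s(I) = -28 (s(I) = -12 + 2*(-1*8) = -12 + 2*(-8) = -12 - 16 = -28)
-53*(s(-2) - 96) = -53*(-28 - 96) = -53*(-124) = 6572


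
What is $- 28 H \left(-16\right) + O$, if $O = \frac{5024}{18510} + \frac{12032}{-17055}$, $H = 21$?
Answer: $\frac{19799040976}{2104587} \approx 9407.6$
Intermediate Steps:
$O = - \frac{913520}{2104587}$ ($O = 5024 \cdot \frac{1}{18510} + 12032 \left(- \frac{1}{17055}\right) = \frac{2512}{9255} - \frac{12032}{17055} = - \frac{913520}{2104587} \approx -0.43406$)
$- 28 H \left(-16\right) + O = \left(-28\right) 21 \left(-16\right) - \frac{913520}{2104587} = \left(-588\right) \left(-16\right) - \frac{913520}{2104587} = 9408 - \frac{913520}{2104587} = \frac{19799040976}{2104587}$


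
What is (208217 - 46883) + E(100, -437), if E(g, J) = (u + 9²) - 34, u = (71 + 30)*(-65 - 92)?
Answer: 145524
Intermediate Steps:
u = -15857 (u = 101*(-157) = -15857)
E(g, J) = -15810 (E(g, J) = (-15857 + 9²) - 34 = (-15857 + 81) - 34 = -15776 - 34 = -15810)
(208217 - 46883) + E(100, -437) = (208217 - 46883) - 15810 = 161334 - 15810 = 145524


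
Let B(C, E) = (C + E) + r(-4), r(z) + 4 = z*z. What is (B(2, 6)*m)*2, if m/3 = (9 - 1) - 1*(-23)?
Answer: 3720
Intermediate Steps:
m = 93 (m = 3*((9 - 1) - 1*(-23)) = 3*(8 + 23) = 3*31 = 93)
r(z) = -4 + z**2 (r(z) = -4 + z*z = -4 + z**2)
B(C, E) = 12 + C + E (B(C, E) = (C + E) + (-4 + (-4)**2) = (C + E) + (-4 + 16) = (C + E) + 12 = 12 + C + E)
(B(2, 6)*m)*2 = ((12 + 2 + 6)*93)*2 = (20*93)*2 = 1860*2 = 3720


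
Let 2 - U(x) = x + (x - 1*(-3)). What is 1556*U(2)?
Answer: -7780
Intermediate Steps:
U(x) = -1 - 2*x (U(x) = 2 - (x + (x - 1*(-3))) = 2 - (x + (x + 3)) = 2 - (x + (3 + x)) = 2 - (3 + 2*x) = 2 + (-3 - 2*x) = -1 - 2*x)
1556*U(2) = 1556*(-1 - 2*2) = 1556*(-1 - 4) = 1556*(-5) = -7780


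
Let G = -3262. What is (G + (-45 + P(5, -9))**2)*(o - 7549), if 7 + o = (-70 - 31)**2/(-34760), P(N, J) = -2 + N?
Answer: 196729913989/17380 ≈ 1.1319e+7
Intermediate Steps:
o = -253521/34760 (o = -7 + (-70 - 31)**2/(-34760) = -7 + (-101)**2*(-1/34760) = -7 + 10201*(-1/34760) = -7 - 10201/34760 = -253521/34760 ≈ -7.2935)
(G + (-45 + P(5, -9))**2)*(o - 7549) = (-3262 + (-45 + (-2 + 5))**2)*(-253521/34760 - 7549) = (-3262 + (-45 + 3)**2)*(-262656761/34760) = (-3262 + (-42)**2)*(-262656761/34760) = (-3262 + 1764)*(-262656761/34760) = -1498*(-262656761/34760) = 196729913989/17380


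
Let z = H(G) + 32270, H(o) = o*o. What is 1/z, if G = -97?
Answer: 1/41679 ≈ 2.3993e-5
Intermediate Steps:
H(o) = o**2
z = 41679 (z = (-97)**2 + 32270 = 9409 + 32270 = 41679)
1/z = 1/41679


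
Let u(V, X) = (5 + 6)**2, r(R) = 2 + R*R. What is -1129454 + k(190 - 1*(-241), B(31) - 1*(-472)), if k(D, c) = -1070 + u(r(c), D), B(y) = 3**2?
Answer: -1130403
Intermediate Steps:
r(R) = 2 + R**2
B(y) = 9
u(V, X) = 121 (u(V, X) = 11**2 = 121)
k(D, c) = -949 (k(D, c) = -1070 + 121 = -949)
-1129454 + k(190 - 1*(-241), B(31) - 1*(-472)) = -1129454 - 949 = -1130403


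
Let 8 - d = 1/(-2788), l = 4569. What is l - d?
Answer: 12716067/2788 ≈ 4561.0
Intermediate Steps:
d = 22305/2788 (d = 8 - 1/(-2788) = 8 - 1*(-1/2788) = 8 + 1/2788 = 22305/2788 ≈ 8.0004)
l - d = 4569 - 1*22305/2788 = 4569 - 22305/2788 = 12716067/2788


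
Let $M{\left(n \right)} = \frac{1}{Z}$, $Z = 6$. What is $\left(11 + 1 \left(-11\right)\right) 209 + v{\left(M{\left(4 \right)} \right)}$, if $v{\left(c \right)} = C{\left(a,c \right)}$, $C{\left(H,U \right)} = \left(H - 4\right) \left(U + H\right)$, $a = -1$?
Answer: $\frac{25}{6} \approx 4.1667$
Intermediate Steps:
$C{\left(H,U \right)} = \left(-4 + H\right) \left(H + U\right)$
$M{\left(n \right)} = \frac{1}{6}$
$v{\left(c \right)} = 5 - 5 c$ ($v{\left(c \right)} = \left(-1\right)^{2} - -4 - 4 c - c = 1 + 4 - 4 c - c = 5 - 5 c$)
$\left(11 + 1 \left(-11\right)\right) 209 + v{\left(M{\left(4 \right)} \right)} = \left(11 + 1 \left(-11\right)\right) 209 + \left(5 - \frac{5}{6}\right) = \left(11 - 11\right) 209 + \left(5 - \frac{5}{6}\right) = 0 \cdot 209 + \frac{25}{6} = 0 + \frac{25}{6} = \frac{25}{6}$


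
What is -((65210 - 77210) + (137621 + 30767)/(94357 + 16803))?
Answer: 333437903/27790 ≈ 11998.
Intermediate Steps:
-((65210 - 77210) + (137621 + 30767)/(94357 + 16803)) = -(-12000 + 168388/111160) = -(-12000 + 168388*(1/111160)) = -(-12000 + 42097/27790) = -1*(-333437903/27790) = 333437903/27790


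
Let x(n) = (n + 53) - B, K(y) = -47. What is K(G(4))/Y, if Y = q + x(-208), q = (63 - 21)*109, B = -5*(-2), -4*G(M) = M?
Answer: -47/4413 ≈ -0.010650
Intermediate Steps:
G(M) = -M/4
B = 10
x(n) = 43 + n (x(n) = (n + 53) - 1*10 = (53 + n) - 10 = 43 + n)
q = 4578 (q = 42*109 = 4578)
Y = 4413 (Y = 4578 + (43 - 208) = 4578 - 165 = 4413)
K(G(4))/Y = -47/4413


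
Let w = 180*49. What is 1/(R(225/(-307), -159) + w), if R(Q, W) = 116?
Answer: 1/8936 ≈ 0.00011191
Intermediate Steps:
w = 8820
1/(R(225/(-307), -159) + w) = 1/(116 + 8820) = 1/8936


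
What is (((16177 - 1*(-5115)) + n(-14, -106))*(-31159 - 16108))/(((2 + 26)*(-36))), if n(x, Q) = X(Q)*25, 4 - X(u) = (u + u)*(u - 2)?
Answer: -1627780946/63 ≈ -2.5838e+7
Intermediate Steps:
X(u) = 4 - 2*u*(-2 + u) (X(u) = 4 - (u + u)*(u - 2) = 4 - 2*u*(-2 + u))
n(x, Q) = 100 - 50*Q**2 + 100*Q (n(x, Q) = (4 - 2*Q**2 + 4*Q)*25 = 100 - 50*Q**2 + 100*Q)
(((16177 - 1*(-5115)) + n(-14, -106))*(-31159 - 16108))/(((2 + 26)*(-36))) = (((16177 - 1*(-5115)) + (100 - 50*(-106)**2 + 100*(-106)))*(-31159 - 16108))/(((2 + 26)*(-36))) = (((16177 + 5115) + (100 - 50*11236 - 10600))*(-47267))/((28*(-36))) = ((21292 + (100 - 561800 - 10600))*(-47267))/(-1008) = ((21292 - 572300)*(-47267))*(-1/1008) = -551008*(-47267)*(-1/1008) = 26044495136*(-1/1008) = -1627780946/63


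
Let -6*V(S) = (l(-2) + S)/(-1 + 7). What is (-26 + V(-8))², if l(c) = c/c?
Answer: 863041/1296 ≈ 665.93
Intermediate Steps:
l(c) = 1
V(S) = -1/36 - S/36 (V(S) = -(1 + S)/(6*(-1 + 7)) = -(1 + S)/(6*6) = -(⅙ + S/6)/6 = -1/36 - S/36)
(-26 + V(-8))² = (-26 + (-1/36 - 1/36*(-8)))² = (-26 + (-1/36 + 2/9))² = (-26 + 7/36)² = (-929/36)² = 863041/1296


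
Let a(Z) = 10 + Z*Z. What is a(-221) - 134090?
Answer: -85239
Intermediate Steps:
a(Z) = 10 + Z²
a(-221) - 134090 = (10 + (-221)²) - 134090 = (10 + 48841) - 134090 = 48851 - 134090 = -85239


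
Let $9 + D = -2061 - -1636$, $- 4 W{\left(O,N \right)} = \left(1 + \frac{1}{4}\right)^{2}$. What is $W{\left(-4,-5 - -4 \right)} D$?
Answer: $\frac{5425}{32} \approx 169.53$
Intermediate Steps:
$W{\left(O,N \right)} = - \frac{25}{64}$ ($W{\left(O,N \right)} = - \frac{\left(1 + \frac{1}{4}\right)^{2}}{4} = - \frac{\left(\frac{5}{4}\right)^{2}}{4} = \left(- \frac{1}{4}\right) \frac{25}{16} = - \frac{25}{64}$)
$D = -434$ ($D = -9 - 425 = -434$)
$W{\left(-4,-5 - -4 \right)} D = \left(- \frac{25}{64}\right) \left(-434\right) = \frac{5425}{32}$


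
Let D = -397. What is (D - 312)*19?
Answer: -13471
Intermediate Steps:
(D - 312)*19 = (-397 - 312)*19 = -709*19 = -13471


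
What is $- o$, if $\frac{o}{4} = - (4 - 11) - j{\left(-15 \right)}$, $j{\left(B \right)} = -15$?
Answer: $-88$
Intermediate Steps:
$o = 88$ ($o = 4 \left(- (4 - 11) - -15\right) = 4 \left(\left(-1\right) \left(-7\right) + 15\right) = 4 \left(7 + 15\right) = 4 \cdot 22 = 88$)
$- o = \left(-1\right) 88 = -88$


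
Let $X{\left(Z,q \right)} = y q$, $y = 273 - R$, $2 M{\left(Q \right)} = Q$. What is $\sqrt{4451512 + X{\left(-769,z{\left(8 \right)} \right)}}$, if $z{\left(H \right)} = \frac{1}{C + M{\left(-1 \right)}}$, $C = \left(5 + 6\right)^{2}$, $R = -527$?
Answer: $\frac{2 \sqrt{64637163518}}{241} \approx 2109.9$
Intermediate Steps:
$M{\left(Q \right)} = \frac{Q}{2}$
$C = 121$ ($C = 11^{2} = 121$)
$z{\left(H \right)} = \frac{2}{241}$ ($z{\left(H \right)} = \frac{1}{121 + \frac{1}{2} \left(-1\right)} = \frac{1}{121 - \frac{1}{2}} = \frac{1}{\frac{241}{2}} = \frac{2}{241}$)
$y = 800$ ($y = 273 - -527 = 273 + 527 = 800$)
$X{\left(Z,q \right)} = 800 q$
$\sqrt{4451512 + X{\left(-769,z{\left(8 \right)} \right)}} = \sqrt{4451512 + 800 \cdot \frac{2}{241}} = \sqrt{4451512 + \frac{1600}{241}} = \sqrt{\frac{1072815992}{241}} = \frac{2 \sqrt{64637163518}}{241}$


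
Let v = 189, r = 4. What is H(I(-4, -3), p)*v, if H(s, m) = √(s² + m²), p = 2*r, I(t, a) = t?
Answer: 756*√5 ≈ 1690.5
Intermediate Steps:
p = 8 (p = 2*4 = 8)
H(s, m) = √(m² + s²)
H(I(-4, -3), p)*v = √(8² + (-4)²)*189 = √(64 + 16)*189 = √80*189 = (4*√5)*189 = 756*√5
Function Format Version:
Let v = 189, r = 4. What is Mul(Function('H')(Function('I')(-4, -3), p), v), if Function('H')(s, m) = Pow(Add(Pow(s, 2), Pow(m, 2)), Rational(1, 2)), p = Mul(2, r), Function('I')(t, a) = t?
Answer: Mul(756, Pow(5, Rational(1, 2))) ≈ 1690.5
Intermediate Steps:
p = 8 (p = Mul(2, 4) = 8)
Function('H')(s, m) = Pow(Add(Pow(m, 2), Pow(s, 2)), Rational(1, 2))
Mul(Function('H')(Function('I')(-4, -3), p), v) = Mul(Pow(Add(Pow(8, 2), Pow(-4, 2)), Rational(1, 2)), 189) = Mul(Pow(Add(64, 16), Rational(1, 2)), 189) = Mul(Pow(80, Rational(1, 2)), 189) = Mul(Mul(4, Pow(5, Rational(1, 2))), 189) = Mul(756, Pow(5, Rational(1, 2)))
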